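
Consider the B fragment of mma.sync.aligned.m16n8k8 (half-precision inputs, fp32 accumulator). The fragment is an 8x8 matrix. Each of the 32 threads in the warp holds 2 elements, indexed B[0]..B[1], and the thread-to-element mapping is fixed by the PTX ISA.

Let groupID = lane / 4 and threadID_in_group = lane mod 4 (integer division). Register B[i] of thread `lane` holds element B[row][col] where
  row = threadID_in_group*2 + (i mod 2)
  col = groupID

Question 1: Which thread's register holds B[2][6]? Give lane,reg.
25,0

c=6→G=6  r=2→T=1,p=0
L=6*4+1=25  i=0=0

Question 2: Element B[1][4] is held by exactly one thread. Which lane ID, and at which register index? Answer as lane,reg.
16,1

c:4=>grp=4  r:1=>tig=0,lo=1
L=4*4+0=16  i=1=1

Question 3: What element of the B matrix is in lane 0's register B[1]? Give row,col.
lane 0: g=0 (0/4), t=0 (0%4)
i=1: r=0*2+1=1, c=g=0

1,0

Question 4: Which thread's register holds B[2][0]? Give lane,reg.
1,0

c=0→G=0  r=2→T=1,p=0
L=0*4+1=1  i=0=0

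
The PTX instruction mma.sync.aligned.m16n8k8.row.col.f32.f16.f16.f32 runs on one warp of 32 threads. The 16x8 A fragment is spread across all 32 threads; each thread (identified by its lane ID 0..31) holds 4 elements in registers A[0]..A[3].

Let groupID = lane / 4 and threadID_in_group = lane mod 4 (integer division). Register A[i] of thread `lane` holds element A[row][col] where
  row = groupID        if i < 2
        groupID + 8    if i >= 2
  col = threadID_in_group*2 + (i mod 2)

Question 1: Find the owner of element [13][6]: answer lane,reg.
23,2

r=13->g=5,rb=1  c=6->t=3,b0=0
L=5*4+3=23  i=1*2+0=2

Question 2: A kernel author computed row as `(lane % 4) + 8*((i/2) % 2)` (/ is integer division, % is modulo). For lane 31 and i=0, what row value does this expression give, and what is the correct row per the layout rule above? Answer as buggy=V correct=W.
`(lane % 4) + 8*((i/2) % 2)`[31,0]⇒3
lane 31⇒31/4=7, 31 mod 4=3
i=0  r:7+0⇒7  c:2·3+0⇒6
row: 3 vs 7

buggy=3 correct=7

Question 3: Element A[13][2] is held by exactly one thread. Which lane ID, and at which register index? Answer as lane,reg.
r: 13->gid=5,r8=1  c: 2->tid=1,i&1=0
L=5*4+1=21  i=1*2+0=2

21,2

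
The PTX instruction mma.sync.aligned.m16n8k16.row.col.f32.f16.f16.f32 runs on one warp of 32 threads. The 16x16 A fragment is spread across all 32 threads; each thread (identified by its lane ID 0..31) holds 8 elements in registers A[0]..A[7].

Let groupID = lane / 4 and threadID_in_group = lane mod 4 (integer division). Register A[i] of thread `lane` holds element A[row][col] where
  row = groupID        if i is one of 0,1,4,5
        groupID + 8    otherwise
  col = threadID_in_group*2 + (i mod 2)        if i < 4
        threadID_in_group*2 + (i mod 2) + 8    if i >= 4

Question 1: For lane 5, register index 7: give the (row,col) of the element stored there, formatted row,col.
9,11

lane 5: g=1 (5/4), t=1 (5%4)
i=7: r=1+8=9, c=1*2+1+8=11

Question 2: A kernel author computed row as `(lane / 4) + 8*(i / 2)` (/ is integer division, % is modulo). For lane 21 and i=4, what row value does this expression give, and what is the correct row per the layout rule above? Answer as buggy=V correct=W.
buggy=21 correct=5

`(lane / 4) + 8*(i / 2)`[21,4]->21
L=21->gid=21>>2=5, tid=21&3=1
[4]->row 5+0=5  col 1·2+0+8=10
row: 21 vs 5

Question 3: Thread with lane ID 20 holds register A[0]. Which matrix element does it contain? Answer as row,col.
20: G=5,T=0
[0] (5+0,0*2+0+0) = (5,0)

5,0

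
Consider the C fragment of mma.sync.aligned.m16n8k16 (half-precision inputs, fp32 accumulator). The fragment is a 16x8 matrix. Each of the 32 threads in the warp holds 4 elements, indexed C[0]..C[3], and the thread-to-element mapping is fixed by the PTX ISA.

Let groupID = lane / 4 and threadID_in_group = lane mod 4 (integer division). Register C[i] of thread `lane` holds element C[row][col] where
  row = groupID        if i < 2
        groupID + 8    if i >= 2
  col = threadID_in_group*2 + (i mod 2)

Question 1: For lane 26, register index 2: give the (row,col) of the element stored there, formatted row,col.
lane 26⇒26/4=6, 26 mod 4=2
i=2  r:6+8⇒14  c:2·2+0⇒4

14,4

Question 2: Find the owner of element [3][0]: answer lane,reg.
r:3=>grp=3,rB=0  c:0=>tig=0,lo=0
L=3*4+0=12  i=0*2+0=0

12,0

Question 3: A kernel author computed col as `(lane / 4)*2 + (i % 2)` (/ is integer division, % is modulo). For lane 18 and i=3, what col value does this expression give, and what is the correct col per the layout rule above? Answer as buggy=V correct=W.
buggy=9 correct=5

`(lane / 4)*2 + (i % 2)`[18,3]=>9
18: grp=4,tig=2
[3] (4+8,2*2+1) = (12,5)
col: 9 vs 5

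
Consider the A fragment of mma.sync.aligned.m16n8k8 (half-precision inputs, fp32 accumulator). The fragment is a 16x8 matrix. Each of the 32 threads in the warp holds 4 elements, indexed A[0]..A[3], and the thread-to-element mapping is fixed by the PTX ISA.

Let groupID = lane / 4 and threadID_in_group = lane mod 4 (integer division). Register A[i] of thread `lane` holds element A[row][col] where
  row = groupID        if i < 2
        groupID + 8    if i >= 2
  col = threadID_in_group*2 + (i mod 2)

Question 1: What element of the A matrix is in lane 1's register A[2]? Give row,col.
8,2

L=1=>grp=1>>2=0, tig=1&3=1
[2]=>row 0+8=8  col 1·2+0=2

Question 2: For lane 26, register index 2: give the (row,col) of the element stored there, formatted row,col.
lane 26->26/4=6, 26 mod 4=2
i=2  r:6+8->14  c:2·2+0->4

14,4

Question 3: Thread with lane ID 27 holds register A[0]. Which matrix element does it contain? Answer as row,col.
6,6

L=27→G=27>>2=6, T=27&3=3
[0]→row 6+0=6  col 3·2+0=6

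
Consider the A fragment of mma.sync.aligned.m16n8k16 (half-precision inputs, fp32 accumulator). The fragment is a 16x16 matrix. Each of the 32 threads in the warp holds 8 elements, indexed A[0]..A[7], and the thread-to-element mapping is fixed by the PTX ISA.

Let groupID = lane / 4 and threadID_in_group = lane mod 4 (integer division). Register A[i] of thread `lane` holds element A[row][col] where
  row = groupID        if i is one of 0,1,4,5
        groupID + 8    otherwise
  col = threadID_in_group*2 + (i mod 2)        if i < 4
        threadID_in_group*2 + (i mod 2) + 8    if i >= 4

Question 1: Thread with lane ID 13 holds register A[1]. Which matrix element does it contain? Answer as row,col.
3,3

lane 13⇒13/4=3, 13 mod 4=1
i=1  r:3+0⇒3  c:2·1+1+0⇒3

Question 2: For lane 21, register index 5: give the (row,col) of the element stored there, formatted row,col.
lane 21⇒21/4=5, 21 mod 4=1
i=5  r:5+0⇒5  c:2·1+1+8⇒11

5,11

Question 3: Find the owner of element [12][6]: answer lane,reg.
19,2

r:12=>grp=4,rB=1  c:6=>cB=0,tig=3,lo=0
L=4*4+3=19  i=0*4+1*2+0=2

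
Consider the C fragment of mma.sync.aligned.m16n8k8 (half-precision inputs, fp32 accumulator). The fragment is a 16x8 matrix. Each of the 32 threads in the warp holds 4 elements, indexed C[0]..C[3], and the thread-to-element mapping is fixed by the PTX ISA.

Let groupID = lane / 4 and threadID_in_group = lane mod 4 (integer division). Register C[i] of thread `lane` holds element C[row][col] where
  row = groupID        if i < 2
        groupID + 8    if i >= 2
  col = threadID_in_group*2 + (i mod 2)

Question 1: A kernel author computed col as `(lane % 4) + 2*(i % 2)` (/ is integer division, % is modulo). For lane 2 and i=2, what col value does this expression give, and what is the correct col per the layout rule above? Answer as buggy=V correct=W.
buggy=2 correct=4

`(lane % 4) + 2*(i % 2)`[2,2]->2
lane 2->2/4=0, 2 mod 4=2
i=2  r:0+8->8  c:2·2+0->4
col: 2 vs 4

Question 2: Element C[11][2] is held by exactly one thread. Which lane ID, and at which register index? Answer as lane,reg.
13,2

r:11=>grp=3,rB=1  c:2=>tig=1,lo=0
L=3*4+1=13  i=1*2+0=2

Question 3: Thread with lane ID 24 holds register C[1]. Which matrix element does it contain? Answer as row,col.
6,1

L=24=>grp=24>>2=6, tig=24&3=0
[1]=>row 6+0=6  col 0·2+1=1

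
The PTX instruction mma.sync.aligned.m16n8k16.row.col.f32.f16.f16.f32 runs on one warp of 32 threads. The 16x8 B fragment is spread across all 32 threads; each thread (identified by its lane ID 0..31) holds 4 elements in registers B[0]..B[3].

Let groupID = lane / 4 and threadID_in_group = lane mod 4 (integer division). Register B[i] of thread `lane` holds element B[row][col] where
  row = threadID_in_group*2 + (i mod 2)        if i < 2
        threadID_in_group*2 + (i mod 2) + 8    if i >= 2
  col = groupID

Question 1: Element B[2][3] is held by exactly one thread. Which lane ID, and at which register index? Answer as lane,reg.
c=3->g=3  r=2->rb=0,t=1,b0=0
L=3*4+1=13  i=0*2+0=0

13,0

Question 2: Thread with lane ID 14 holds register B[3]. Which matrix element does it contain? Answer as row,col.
13,3

lane 14: G=3 (14/4), T=2 (14%4)
i=3: r=2*2+1+8=13, c=G=3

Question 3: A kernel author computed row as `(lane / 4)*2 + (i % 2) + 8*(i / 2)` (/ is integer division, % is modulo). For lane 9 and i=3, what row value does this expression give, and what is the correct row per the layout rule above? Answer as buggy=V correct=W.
buggy=13 correct=11

`(lane / 4)*2 + (i % 2) + 8*(i / 2)`[9,3]->13
L=9->gid=9>>2=2, tid=9&3=1
[3]->row 1·2+1+8=11  col gid=2
row: 13 vs 11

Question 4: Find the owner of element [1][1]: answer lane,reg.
4,1

c=1->g=1  r=1->rb=0,t=0,b0=1
L=1*4+0=4  i=0*2+1=1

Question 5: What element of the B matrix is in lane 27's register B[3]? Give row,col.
lane 27=>27/4=6, 27 mod 4=3
i=3  r:2·3+1+8=>15  c:6

15,6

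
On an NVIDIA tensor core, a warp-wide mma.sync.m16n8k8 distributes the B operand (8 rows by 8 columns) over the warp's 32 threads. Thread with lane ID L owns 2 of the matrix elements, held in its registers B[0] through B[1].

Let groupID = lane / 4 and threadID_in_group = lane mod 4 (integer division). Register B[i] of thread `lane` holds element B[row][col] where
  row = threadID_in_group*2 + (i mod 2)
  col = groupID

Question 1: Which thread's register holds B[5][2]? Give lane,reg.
10,1

c:2=>grp=2  r:5=>tig=2,lo=1
L=2*4+2=10  i=1=1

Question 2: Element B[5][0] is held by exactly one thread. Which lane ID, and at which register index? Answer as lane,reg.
c=0→G=0  r=5→T=2,p=1
L=0*4+2=2  i=1=1

2,1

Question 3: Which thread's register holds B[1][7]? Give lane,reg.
c:7=>grp=7  r:1=>tig=0,lo=1
L=7*4+0=28  i=1=1

28,1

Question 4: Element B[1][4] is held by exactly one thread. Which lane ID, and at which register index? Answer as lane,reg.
c=4⇒gr=4  r=1⇒th=0,odd=1
L=4*4+0=16  i=1=1

16,1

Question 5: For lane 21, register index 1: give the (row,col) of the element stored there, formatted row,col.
3,5

lane 21->21/4=5, 21 mod 4=1
i=1  r:2·1+1->3  c:5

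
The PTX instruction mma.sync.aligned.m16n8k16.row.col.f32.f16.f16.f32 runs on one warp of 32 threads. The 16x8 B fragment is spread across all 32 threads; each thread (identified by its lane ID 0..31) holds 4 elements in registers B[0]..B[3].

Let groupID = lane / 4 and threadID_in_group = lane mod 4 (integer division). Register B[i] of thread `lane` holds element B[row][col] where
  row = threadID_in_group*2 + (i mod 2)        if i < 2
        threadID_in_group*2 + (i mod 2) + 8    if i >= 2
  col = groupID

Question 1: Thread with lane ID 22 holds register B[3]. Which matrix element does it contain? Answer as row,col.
lane 22: gr=5 (22/4), th=2 (22%4)
i=3: r=2*2+1+8=13, c=gr=5

13,5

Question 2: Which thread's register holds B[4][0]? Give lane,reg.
2,0

c=0⇒gr=0  r=4⇒Rb=0,th=2,odd=0
L=0*4+2=2  i=0*2+0=0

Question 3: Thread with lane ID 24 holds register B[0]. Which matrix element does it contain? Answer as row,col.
lane 24->24/4=6, 24 mod 4=0
i=0  r:2·0+0+0->0  c:6

0,6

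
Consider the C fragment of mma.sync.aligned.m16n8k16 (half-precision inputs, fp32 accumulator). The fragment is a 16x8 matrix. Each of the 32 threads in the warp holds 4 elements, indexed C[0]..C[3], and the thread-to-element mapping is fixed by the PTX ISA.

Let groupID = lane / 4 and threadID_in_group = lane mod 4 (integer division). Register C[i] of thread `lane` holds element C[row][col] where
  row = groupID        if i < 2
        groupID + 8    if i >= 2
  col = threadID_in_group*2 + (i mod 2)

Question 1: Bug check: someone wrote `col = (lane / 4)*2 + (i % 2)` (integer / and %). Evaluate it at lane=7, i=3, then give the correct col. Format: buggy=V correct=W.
`(lane / 4)*2 + (i % 2)`[7,3]=>3
7: grp=1,tig=3
[3] (1+8,3*2+1) = (9,7)
col: 3 vs 7

buggy=3 correct=7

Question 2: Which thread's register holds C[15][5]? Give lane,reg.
30,3

r:15=>grp=7,rB=1  c:5=>tig=2,lo=1
L=7*4+2=30  i=1*2+1=3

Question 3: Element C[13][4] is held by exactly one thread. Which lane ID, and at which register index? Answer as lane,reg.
22,2

r=13->g=5,rb=1  c=4->t=2,b0=0
L=5*4+2=22  i=1*2+0=2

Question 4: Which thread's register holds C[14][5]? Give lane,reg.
26,3

r: 14->gid=6,r8=1  c: 5->tid=2,i&1=1
L=6*4+2=26  i=1*2+1=3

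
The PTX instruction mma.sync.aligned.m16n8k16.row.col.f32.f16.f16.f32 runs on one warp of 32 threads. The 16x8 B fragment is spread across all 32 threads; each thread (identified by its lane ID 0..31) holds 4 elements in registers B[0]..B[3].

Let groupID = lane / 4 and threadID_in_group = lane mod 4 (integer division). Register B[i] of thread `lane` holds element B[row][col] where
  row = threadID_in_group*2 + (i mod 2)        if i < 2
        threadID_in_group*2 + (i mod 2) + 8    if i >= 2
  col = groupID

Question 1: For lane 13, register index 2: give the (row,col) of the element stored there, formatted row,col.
13: g=3,t=1
[2] (1*2+0+8,3) = (10,3)

10,3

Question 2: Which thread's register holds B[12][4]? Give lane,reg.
c=4⇒gr=4  r=12⇒Rb=1,th=2,odd=0
L=4*4+2=18  i=1*2+0=2

18,2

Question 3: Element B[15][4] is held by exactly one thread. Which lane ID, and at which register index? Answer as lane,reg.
19,3

c=4→G=4  r=15→rhi=1,T=3,p=1
L=4*4+3=19  i=1*2+1=3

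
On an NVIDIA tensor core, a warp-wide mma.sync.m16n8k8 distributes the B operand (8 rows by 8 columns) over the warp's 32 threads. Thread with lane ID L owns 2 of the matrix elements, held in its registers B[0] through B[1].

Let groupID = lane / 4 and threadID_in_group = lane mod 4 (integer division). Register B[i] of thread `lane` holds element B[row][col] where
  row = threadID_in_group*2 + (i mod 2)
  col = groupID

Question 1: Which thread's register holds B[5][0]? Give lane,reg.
c=0⇒gr=0  r=5⇒th=2,odd=1
L=0*4+2=2  i=1=1

2,1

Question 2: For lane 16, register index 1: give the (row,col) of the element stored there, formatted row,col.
1,4

16: gid=4,tid=0
[1] (0*2+1,4) = (1,4)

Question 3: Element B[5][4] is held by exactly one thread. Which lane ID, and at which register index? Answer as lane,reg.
c:4=>grp=4  r:5=>tig=2,lo=1
L=4*4+2=18  i=1=1

18,1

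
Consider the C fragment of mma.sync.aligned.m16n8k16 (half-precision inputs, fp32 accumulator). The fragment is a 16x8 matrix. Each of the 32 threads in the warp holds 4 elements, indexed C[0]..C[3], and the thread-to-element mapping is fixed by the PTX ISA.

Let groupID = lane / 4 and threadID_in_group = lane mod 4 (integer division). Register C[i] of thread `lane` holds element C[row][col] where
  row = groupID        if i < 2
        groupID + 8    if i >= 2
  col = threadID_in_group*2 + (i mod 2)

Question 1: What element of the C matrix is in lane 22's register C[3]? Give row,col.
lane 22⇒22/4=5, 22 mod 4=2
i=3  r:5+8⇒13  c:2·2+1⇒5

13,5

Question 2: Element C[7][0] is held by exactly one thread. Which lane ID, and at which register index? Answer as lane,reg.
r=7->g=7,rb=0  c=0->t=0,b0=0
L=7*4+0=28  i=0*2+0=0

28,0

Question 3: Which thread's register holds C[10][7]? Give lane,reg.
11,3

r:10=>grp=2,rB=1  c:7=>tig=3,lo=1
L=2*4+3=11  i=1*2+1=3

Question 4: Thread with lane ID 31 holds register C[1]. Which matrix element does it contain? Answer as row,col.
L=31->gid=31>>2=7, tid=31&3=3
[1]->row 7+0=7  col 3·2+1=7

7,7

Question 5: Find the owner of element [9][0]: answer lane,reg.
r=9→G=1,rhi=1  c=0→T=0,p=0
L=1*4+0=4  i=1*2+0=2

4,2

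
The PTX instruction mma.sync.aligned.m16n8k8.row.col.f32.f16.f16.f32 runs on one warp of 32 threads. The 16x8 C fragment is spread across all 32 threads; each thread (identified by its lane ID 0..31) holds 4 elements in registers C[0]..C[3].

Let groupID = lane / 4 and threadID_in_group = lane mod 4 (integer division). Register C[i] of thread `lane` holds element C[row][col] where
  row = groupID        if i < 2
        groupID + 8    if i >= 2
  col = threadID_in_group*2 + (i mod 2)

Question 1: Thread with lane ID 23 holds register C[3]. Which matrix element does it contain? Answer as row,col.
13,7

L=23->gid=23>>2=5, tid=23&3=3
[3]->row 5+8=13  col 3·2+1=7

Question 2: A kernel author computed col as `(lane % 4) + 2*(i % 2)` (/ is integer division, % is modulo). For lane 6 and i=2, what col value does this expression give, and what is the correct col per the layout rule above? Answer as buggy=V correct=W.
`(lane % 4) + 2*(i % 2)`[6,2]⇒2
6: gr=1,th=2
[2] (1+8,2*2+0) = (9,4)
col: 2 vs 4

buggy=2 correct=4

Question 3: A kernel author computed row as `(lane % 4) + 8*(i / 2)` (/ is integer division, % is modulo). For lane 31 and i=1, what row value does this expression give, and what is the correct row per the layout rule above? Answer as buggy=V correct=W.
`(lane % 4) + 8*(i / 2)`[31,1]->3
L=31->gid=31>>2=7, tid=31&3=3
[1]->row 7+0=7  col 3·2+1=7
row: 3 vs 7

buggy=3 correct=7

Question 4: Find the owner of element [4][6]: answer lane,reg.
r:4=>grp=4,rB=0  c:6=>tig=3,lo=0
L=4*4+3=19  i=0*2+0=0

19,0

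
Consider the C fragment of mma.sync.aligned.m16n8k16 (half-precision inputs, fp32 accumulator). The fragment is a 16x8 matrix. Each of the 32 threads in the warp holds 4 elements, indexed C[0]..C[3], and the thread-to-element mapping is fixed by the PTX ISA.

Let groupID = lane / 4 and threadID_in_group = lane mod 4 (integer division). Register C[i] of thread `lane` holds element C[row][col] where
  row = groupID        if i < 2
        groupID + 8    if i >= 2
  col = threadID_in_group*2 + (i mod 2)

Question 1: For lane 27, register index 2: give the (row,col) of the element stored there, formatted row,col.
14,6

lane 27: grp=6 (27/4), tig=3 (27%4)
i=2: r=6+8=14, c=3*2+0=6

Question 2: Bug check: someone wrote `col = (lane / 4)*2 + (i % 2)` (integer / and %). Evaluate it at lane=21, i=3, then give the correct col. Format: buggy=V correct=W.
buggy=11 correct=3

`(lane / 4)*2 + (i % 2)`[21,3]→11
lane 21→21/4=5, 21 mod 4=1
i=3  r:5+8→13  c:2·1+1→3
col: 11 vs 3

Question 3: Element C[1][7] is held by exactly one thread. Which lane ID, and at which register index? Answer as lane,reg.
r=1⇒gr=1,Rb=0  c=7⇒th=3,odd=1
L=1*4+3=7  i=0*2+1=1

7,1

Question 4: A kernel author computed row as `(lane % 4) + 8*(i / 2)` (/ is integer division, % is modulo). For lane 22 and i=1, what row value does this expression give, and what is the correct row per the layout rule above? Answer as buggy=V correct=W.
buggy=2 correct=5

`(lane % 4) + 8*(i / 2)`[22,1]⇒2
22: gr=5,th=2
[1] (5+0,2*2+1) = (5,5)
row: 2 vs 5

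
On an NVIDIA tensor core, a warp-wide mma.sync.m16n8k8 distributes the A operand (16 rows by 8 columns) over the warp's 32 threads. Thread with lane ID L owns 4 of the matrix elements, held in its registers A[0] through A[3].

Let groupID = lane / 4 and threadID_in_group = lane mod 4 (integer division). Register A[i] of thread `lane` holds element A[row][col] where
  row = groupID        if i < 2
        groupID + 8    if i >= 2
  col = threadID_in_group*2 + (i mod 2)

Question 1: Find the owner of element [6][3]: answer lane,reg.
r=6→G=6,rhi=0  c=3→T=1,p=1
L=6*4+1=25  i=0*2+1=1

25,1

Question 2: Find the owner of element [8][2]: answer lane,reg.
1,2

r: 8->gid=0,r8=1  c: 2->tid=1,i&1=0
L=0*4+1=1  i=1*2+0=2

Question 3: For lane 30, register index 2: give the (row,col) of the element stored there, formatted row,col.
lane 30⇒30/4=7, 30 mod 4=2
i=2  r:7+8⇒15  c:2·2+0⇒4

15,4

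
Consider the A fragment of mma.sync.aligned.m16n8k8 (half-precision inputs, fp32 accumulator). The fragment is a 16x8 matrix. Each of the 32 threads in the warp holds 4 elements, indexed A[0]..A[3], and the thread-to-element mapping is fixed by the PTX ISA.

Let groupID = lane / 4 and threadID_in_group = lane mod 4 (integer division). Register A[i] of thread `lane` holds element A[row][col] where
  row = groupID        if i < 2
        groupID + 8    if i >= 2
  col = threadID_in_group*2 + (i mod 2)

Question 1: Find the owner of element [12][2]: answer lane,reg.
17,2

r=12->g=4,rb=1  c=2->t=1,b0=0
L=4*4+1=17  i=1*2+0=2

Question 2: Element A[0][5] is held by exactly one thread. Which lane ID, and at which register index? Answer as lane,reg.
2,1

r=0→G=0,rhi=0  c=5→T=2,p=1
L=0*4+2=2  i=0*2+1=1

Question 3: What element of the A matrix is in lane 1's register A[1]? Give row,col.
0,3

L=1->g=1>>2=0, t=1&3=1
[1]->row 0+0=0  col 1·2+1=3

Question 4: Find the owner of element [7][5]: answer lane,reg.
30,1

r:7=>grp=7,rB=0  c:5=>tig=2,lo=1
L=7*4+2=30  i=0*2+1=1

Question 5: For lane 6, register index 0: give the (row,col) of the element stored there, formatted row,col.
1,4

L=6=>grp=6>>2=1, tig=6&3=2
[0]=>row 1+0=1  col 2·2+0=4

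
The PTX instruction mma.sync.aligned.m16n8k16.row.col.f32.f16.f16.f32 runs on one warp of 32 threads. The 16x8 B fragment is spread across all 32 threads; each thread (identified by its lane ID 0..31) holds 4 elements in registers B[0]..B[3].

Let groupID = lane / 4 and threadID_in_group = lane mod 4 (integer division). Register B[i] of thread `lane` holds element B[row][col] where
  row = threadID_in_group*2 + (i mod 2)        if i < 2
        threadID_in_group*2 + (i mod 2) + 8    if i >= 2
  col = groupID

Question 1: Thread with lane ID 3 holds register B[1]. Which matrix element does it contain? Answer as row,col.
L=3→G=3>>2=0, T=3&3=3
[1]→row 3·2+1+0=7  col G=0

7,0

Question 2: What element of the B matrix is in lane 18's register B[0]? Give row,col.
4,4

L=18→G=18>>2=4, T=18&3=2
[0]→row 2·2+0+0=4  col G=4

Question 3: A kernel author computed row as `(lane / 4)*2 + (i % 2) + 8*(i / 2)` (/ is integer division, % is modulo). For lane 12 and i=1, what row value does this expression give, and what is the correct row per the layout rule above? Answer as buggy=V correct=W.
buggy=7 correct=1

`(lane / 4)*2 + (i % 2) + 8*(i / 2)`[12,1]->7
lane 12->12/4=3, 12 mod 4=0
i=1  r:2·0+1+0->1  c:3
row: 7 vs 1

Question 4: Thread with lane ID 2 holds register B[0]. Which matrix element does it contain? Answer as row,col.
4,0

2: G=0,T=2
[0] (2*2+0+0,0) = (4,0)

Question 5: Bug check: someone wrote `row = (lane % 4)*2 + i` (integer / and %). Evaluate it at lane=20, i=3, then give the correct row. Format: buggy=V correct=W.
buggy=3 correct=9

`(lane % 4)*2 + i`[20,3]->3
20: g=5,t=0
[3] (0*2+1+8,5) = (9,5)
row: 3 vs 9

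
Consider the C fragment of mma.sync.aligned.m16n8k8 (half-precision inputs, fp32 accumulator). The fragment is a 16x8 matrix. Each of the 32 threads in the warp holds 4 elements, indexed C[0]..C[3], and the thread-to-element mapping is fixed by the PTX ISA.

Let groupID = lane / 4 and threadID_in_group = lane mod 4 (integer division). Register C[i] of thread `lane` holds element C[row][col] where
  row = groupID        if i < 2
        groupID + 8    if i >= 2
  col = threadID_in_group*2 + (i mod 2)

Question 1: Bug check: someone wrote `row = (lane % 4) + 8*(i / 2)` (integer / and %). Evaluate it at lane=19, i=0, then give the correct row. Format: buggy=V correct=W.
`(lane % 4) + 8*(i / 2)`[19,0]⇒3
L=19⇒gr=19>>2=4, th=19&3=3
[0]⇒row 4+0=4  col 3·2+0=6
row: 3 vs 4

buggy=3 correct=4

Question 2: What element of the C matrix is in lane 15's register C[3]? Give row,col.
15: G=3,T=3
[3] (3+8,3*2+1) = (11,7)

11,7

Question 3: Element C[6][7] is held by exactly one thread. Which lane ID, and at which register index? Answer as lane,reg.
27,1

r=6→G=6,rhi=0  c=7→T=3,p=1
L=6*4+3=27  i=0*2+1=1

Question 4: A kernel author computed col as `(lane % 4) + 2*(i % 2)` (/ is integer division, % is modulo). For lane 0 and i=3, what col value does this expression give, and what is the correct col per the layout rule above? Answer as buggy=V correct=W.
buggy=2 correct=1

`(lane % 4) + 2*(i % 2)`[0,3]=>2
0: grp=0,tig=0
[3] (0+8,0*2+1) = (8,1)
col: 2 vs 1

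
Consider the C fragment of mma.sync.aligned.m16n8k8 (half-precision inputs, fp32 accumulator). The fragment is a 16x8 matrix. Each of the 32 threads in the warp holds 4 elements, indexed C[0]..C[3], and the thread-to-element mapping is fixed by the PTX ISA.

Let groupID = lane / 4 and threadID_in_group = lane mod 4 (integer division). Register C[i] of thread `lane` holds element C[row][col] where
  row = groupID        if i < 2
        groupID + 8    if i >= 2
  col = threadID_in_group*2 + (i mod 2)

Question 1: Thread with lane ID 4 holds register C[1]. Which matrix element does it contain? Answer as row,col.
1,1

lane 4: G=1 (4/4), T=0 (4%4)
i=1: r=1+0=1, c=0*2+1=1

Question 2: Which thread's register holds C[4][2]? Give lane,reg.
r=4⇒gr=4,Rb=0  c=2⇒th=1,odd=0
L=4*4+1=17  i=0*2+0=0

17,0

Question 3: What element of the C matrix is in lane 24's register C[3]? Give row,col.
L=24->gid=24>>2=6, tid=24&3=0
[3]->row 6+8=14  col 0·2+1=1

14,1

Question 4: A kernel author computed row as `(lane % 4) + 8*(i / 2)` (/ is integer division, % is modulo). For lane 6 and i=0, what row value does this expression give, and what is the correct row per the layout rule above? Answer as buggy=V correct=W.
`(lane % 4) + 8*(i / 2)`[6,0]⇒2
6: gr=1,th=2
[0] (1+0,2*2+0) = (1,4)
row: 2 vs 1

buggy=2 correct=1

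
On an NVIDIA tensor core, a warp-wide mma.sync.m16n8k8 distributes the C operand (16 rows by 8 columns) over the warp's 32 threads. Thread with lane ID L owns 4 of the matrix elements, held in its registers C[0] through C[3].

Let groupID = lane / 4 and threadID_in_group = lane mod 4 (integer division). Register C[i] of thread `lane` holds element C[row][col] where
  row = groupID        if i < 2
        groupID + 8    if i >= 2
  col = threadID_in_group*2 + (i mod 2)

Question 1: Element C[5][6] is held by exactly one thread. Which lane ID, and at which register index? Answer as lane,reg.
r=5->g=5,rb=0  c=6->t=3,b0=0
L=5*4+3=23  i=0*2+0=0

23,0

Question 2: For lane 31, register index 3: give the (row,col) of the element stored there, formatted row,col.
31: gr=7,th=3
[3] (7+8,3*2+1) = (15,7)

15,7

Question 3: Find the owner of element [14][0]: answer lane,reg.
r=14->g=6,rb=1  c=0->t=0,b0=0
L=6*4+0=24  i=1*2+0=2

24,2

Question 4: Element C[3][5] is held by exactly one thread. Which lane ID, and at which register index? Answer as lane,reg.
r=3->g=3,rb=0  c=5->t=2,b0=1
L=3*4+2=14  i=0*2+1=1

14,1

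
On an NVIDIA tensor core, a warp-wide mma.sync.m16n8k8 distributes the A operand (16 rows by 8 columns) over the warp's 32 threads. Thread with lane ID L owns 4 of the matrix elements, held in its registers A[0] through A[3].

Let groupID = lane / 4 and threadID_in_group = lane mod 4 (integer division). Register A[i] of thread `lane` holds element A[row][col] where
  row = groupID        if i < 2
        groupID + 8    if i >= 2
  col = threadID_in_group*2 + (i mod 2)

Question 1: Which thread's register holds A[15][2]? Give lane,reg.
29,2

r=15⇒gr=7,Rb=1  c=2⇒th=1,odd=0
L=7*4+1=29  i=1*2+0=2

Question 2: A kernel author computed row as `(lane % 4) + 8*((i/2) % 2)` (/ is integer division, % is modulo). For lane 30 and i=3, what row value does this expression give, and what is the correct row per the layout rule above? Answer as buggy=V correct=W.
buggy=10 correct=15

`(lane % 4) + 8*((i/2) % 2)`[30,3]→10
30: G=7,T=2
[3] (7+8,2*2+1) = (15,5)
row: 10 vs 15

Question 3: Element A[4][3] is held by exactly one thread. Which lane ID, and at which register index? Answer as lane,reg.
17,1

r=4⇒gr=4,Rb=0  c=3⇒th=1,odd=1
L=4*4+1=17  i=0*2+1=1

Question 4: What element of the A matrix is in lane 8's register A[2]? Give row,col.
lane 8: gr=2 (8/4), th=0 (8%4)
i=2: r=2+8=10, c=0*2+0=0

10,0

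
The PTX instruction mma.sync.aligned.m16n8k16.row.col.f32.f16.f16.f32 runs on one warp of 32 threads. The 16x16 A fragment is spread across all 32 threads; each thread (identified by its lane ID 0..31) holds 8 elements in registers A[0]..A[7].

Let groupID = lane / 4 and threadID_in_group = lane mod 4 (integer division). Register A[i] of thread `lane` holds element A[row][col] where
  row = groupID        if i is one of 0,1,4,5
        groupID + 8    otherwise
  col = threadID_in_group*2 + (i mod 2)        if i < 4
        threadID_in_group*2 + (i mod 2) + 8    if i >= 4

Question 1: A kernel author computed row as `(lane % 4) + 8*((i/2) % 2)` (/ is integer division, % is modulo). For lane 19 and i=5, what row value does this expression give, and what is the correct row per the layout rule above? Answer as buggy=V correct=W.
buggy=3 correct=4

`(lane % 4) + 8*((i/2) % 2)`[19,5]⇒3
lane 19: gr=4 (19/4), th=3 (19%4)
i=5: r=4+0=4, c=3*2+1+8=15
row: 3 vs 4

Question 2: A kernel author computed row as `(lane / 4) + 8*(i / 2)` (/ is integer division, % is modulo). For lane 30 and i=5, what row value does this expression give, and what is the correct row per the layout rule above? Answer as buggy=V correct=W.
buggy=23 correct=7

`(lane / 4) + 8*(i / 2)`[30,5]⇒23
lane 30: gr=7 (30/4), th=2 (30%4)
i=5: r=7+0=7, c=2*2+1+8=13
row: 23 vs 7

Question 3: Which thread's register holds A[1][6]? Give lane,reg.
r:1=>grp=1,rB=0  c:6=>cB=0,tig=3,lo=0
L=1*4+3=7  i=0*4+0*2+0=0

7,0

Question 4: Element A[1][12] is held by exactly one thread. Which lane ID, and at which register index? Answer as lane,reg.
6,4

r=1->g=1,rb=0  c=12->cb=1,t=2,b0=0
L=1*4+2=6  i=1*4+0*2+0=4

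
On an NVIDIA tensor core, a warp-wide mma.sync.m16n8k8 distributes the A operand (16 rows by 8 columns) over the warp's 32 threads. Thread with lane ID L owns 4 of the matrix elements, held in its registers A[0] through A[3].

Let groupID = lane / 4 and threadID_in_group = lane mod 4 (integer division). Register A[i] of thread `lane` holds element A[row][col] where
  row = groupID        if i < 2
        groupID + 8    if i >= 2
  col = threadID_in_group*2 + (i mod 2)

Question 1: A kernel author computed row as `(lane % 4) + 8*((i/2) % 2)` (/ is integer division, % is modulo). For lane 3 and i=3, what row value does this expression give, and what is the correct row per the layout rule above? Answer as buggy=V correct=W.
buggy=11 correct=8

`(lane % 4) + 8*((i/2) % 2)`[3,3]→11
lane 3→3/4=0, 3 mod 4=3
i=3  r:0+8→8  c:2·3+1→7
row: 11 vs 8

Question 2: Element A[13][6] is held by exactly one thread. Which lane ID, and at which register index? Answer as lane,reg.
r: 13->gid=5,r8=1  c: 6->tid=3,i&1=0
L=5*4+3=23  i=1*2+0=2

23,2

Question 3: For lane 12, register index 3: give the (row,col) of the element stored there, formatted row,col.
11,1

12: g=3,t=0
[3] (3+8,0*2+1) = (11,1)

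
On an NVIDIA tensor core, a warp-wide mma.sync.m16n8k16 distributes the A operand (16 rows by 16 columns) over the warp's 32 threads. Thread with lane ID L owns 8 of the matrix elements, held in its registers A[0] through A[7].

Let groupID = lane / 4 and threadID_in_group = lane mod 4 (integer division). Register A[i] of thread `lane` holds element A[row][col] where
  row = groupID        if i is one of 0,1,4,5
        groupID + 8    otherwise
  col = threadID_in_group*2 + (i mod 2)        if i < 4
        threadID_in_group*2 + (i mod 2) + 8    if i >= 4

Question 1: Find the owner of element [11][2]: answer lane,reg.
13,2

r:11=>grp=3,rB=1  c:2=>cB=0,tig=1,lo=0
L=3*4+1=13  i=0*4+1*2+0=2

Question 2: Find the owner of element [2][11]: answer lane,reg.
r: 2->gid=2,r8=0  c: 11->c8=1,tid=1,i&1=1
L=2*4+1=9  i=1*4+0*2+1=5

9,5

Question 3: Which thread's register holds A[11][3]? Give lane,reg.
r:11=>grp=3,rB=1  c:3=>cB=0,tig=1,lo=1
L=3*4+1=13  i=0*4+1*2+1=3

13,3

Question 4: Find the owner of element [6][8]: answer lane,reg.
r=6->g=6,rb=0  c=8->cb=1,t=0,b0=0
L=6*4+0=24  i=1*4+0*2+0=4

24,4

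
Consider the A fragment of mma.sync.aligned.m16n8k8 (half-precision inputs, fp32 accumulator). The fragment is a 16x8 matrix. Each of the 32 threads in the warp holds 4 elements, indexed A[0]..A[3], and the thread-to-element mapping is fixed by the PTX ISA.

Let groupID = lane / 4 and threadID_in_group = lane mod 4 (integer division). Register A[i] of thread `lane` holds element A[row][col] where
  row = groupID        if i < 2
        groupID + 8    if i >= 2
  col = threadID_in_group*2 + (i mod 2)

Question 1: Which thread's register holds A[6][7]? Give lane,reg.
r: 6->gid=6,r8=0  c: 7->tid=3,i&1=1
L=6*4+3=27  i=0*2+1=1

27,1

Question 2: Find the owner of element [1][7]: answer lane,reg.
r=1->g=1,rb=0  c=7->t=3,b0=1
L=1*4+3=7  i=0*2+1=1

7,1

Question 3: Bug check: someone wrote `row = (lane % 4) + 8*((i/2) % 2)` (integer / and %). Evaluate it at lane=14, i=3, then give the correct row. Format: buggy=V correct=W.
`(lane % 4) + 8*((i/2) % 2)`[14,3]⇒10
L=14⇒gr=14>>2=3, th=14&3=2
[3]⇒row 3+8=11  col 2·2+1=5
row: 10 vs 11

buggy=10 correct=11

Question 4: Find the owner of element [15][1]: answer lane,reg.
r=15⇒gr=7,Rb=1  c=1⇒th=0,odd=1
L=7*4+0=28  i=1*2+1=3

28,3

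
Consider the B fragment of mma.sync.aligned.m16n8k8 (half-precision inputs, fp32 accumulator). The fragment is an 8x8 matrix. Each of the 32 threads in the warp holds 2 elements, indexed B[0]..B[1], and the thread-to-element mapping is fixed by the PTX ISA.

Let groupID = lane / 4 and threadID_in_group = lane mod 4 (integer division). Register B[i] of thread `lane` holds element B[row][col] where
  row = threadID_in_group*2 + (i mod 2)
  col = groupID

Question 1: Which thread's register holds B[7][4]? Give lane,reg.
c=4→G=4  r=7→T=3,p=1
L=4*4+3=19  i=1=1

19,1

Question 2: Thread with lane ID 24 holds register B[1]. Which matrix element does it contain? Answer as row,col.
1,6

L=24->g=24>>2=6, t=24&3=0
[1]->row 0·2+1=1  col g=6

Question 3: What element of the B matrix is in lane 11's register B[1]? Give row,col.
lane 11: grp=2 (11/4), tig=3 (11%4)
i=1: r=3*2+1=7, c=grp=2

7,2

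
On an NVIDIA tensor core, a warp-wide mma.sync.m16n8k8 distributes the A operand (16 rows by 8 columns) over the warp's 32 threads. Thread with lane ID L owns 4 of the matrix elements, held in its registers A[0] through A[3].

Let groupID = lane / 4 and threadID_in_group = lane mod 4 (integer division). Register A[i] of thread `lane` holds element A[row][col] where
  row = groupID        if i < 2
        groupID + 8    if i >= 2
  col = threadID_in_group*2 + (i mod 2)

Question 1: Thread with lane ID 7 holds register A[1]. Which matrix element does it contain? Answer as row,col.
L=7->g=7>>2=1, t=7&3=3
[1]->row 1+0=1  col 3·2+1=7

1,7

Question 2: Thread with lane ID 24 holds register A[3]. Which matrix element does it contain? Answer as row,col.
lane 24: gr=6 (24/4), th=0 (24%4)
i=3: r=6+8=14, c=0*2+1=1

14,1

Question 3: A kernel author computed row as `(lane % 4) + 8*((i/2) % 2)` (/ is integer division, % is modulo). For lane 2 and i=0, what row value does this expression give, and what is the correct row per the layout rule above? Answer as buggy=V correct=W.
buggy=2 correct=0

`(lane % 4) + 8*((i/2) % 2)`[2,0]->2
L=2->gid=2>>2=0, tid=2&3=2
[0]->row 0+0=0  col 2·2+0=4
row: 2 vs 0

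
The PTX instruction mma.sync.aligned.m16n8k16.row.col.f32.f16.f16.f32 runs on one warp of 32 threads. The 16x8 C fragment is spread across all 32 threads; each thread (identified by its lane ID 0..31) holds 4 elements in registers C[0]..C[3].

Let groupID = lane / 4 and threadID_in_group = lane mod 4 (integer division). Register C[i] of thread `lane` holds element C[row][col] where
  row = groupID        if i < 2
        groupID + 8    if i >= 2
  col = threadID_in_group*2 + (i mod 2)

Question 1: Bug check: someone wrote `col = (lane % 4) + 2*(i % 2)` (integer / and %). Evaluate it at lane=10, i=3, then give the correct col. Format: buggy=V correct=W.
`(lane % 4) + 2*(i % 2)`[10,3]→4
lane 10: G=2 (10/4), T=2 (10%4)
i=3: r=2+8=10, c=2*2+1=5
col: 4 vs 5

buggy=4 correct=5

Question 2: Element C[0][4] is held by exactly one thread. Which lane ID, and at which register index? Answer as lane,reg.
r=0→G=0,rhi=0  c=4→T=2,p=0
L=0*4+2=2  i=0*2+0=0

2,0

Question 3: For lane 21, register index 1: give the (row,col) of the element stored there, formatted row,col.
5,3

lane 21⇒21/4=5, 21 mod 4=1
i=1  r:5+0⇒5  c:2·1+1⇒3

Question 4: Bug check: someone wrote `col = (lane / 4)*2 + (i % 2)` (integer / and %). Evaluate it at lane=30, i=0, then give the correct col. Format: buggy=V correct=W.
`(lane / 4)*2 + (i % 2)`[30,0]->14
lane 30: g=7 (30/4), t=2 (30%4)
i=0: r=7+0=7, c=2*2+0=4
col: 14 vs 4

buggy=14 correct=4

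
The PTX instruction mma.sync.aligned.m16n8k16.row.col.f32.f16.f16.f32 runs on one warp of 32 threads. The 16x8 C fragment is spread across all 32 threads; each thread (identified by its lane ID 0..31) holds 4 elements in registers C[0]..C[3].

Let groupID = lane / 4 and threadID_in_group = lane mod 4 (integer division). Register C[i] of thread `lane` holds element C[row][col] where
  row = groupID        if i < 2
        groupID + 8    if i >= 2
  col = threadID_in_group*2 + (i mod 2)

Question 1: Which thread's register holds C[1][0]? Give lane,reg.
r=1->g=1,rb=0  c=0->t=0,b0=0
L=1*4+0=4  i=0*2+0=0

4,0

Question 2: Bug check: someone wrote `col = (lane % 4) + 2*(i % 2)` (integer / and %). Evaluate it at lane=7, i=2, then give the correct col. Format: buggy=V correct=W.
buggy=3 correct=6

`(lane % 4) + 2*(i % 2)`[7,2]->3
lane 7->7/4=1, 7 mod 4=3
i=2  r:1+8->9  c:2·3+0->6
col: 3 vs 6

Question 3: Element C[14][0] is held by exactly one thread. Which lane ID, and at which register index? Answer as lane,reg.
24,2

r=14⇒gr=6,Rb=1  c=0⇒th=0,odd=0
L=6*4+0=24  i=1*2+0=2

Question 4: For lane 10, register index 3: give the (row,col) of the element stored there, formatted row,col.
10,5

10: g=2,t=2
[3] (2+8,2*2+1) = (10,5)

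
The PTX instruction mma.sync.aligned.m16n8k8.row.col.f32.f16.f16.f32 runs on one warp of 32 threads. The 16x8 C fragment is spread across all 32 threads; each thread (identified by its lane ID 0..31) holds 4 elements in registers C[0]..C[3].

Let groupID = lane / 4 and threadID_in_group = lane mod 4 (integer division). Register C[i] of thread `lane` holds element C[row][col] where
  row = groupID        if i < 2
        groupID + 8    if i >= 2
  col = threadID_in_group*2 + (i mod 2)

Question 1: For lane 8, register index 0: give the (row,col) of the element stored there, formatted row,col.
L=8→G=8>>2=2, T=8&3=0
[0]→row 2+0=2  col 0·2+0=0

2,0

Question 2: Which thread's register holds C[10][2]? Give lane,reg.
r=10->g=2,rb=1  c=2->t=1,b0=0
L=2*4+1=9  i=1*2+0=2

9,2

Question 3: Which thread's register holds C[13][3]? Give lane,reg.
21,3

r=13->g=5,rb=1  c=3->t=1,b0=1
L=5*4+1=21  i=1*2+1=3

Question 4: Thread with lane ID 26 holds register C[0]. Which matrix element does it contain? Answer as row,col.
6,4

26: grp=6,tig=2
[0] (6+0,2*2+0) = (6,4)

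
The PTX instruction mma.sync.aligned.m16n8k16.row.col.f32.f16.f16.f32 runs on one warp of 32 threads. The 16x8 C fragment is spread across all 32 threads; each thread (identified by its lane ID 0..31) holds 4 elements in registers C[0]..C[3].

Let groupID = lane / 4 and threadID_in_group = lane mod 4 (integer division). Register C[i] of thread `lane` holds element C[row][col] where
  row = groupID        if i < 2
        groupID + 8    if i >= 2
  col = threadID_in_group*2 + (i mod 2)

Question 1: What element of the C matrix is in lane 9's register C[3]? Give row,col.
10,3

L=9->g=9>>2=2, t=9&3=1
[3]->row 2+8=10  col 1·2+1=3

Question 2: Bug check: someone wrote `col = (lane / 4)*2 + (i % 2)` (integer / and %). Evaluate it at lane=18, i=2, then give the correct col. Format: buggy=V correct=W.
`(lane / 4)*2 + (i % 2)`[18,2]->8
lane 18: g=4 (18/4), t=2 (18%4)
i=2: r=4+8=12, c=2*2+0=4
col: 8 vs 4

buggy=8 correct=4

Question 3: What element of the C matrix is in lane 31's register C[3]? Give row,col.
31: gid=7,tid=3
[3] (7+8,3*2+1) = (15,7)

15,7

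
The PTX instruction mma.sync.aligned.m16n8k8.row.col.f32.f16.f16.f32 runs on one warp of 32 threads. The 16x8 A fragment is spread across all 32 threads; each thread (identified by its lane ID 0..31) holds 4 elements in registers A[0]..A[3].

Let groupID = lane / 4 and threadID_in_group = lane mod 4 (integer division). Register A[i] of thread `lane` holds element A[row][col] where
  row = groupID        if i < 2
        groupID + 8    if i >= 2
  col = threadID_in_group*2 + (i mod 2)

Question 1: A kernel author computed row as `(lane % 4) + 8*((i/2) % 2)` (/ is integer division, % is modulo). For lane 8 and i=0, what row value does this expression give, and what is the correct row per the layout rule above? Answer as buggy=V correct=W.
`(lane % 4) + 8*((i/2) % 2)`[8,0]=>0
lane 8=>8/4=2, 8 mod 4=0
i=0  r:2+0=>2  c:2·0+0=>0
row: 0 vs 2

buggy=0 correct=2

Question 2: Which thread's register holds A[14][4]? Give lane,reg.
26,2

r=14→G=6,rhi=1  c=4→T=2,p=0
L=6*4+2=26  i=1*2+0=2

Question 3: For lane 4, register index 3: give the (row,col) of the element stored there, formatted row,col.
9,1

lane 4=>4/4=1, 4 mod 4=0
i=3  r:1+8=>9  c:2·0+1=>1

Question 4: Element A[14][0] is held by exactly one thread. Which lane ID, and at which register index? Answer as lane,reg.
r: 14->gid=6,r8=1  c: 0->tid=0,i&1=0
L=6*4+0=24  i=1*2+0=2

24,2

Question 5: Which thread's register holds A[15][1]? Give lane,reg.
r=15->g=7,rb=1  c=1->t=0,b0=1
L=7*4+0=28  i=1*2+1=3

28,3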